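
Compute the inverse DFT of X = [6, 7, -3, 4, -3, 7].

x[n] = (1/6) Σ(k=0 to 5) X[k] · e^(2πikn/6)

Computing each x[n]:
x[0] = 3
x[1] = 2
x[2] = 1
x[3] = -3
x[4] = 1
x[5] = 2

x = [3, 2, 1, -3, 1, 2]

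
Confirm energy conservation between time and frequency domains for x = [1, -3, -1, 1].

Time domain:
Σ|x[n]|² = |1|² + |-3|² + |-1|² + |1|² = 12.0000

Frequency domain:
(1/4)Σ|X[k]|² = (1/4)(|-2|² + |2+4i|² + |2|² + |2-4i|²) = (1/4)·48.0000 = 12.0000

Both sides agree, confirming Parseval's theorem.

Σ|x[n]|² = (1/N)Σ|X[k]|² = 12.0000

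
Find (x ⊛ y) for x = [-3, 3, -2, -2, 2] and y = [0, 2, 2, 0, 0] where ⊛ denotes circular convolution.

(x ⊛ y)[n] = Σ(m=0 to 4) x[m] · y[(n-m) mod 5]

Computing each output sample:
(x ⊛ y)[0] = 0
(x ⊛ y)[1] = -2
(x ⊛ y)[2] = 0
(x ⊛ y)[3] = 2
(x ⊛ y)[4] = -8

x ⊛ y = [0, -2, 0, 2, -8]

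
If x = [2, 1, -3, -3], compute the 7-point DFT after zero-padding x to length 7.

Original 4-point DFT: [-3, 5-4i, 1, 5+4i]
Zero-padded 7-point DFT provides frequency interpolation.

DFT_7([x, 0, ...]) = [-3, 5.9940+3.4446i, 2.6099-4.6221i, -0.1039+0.1454i, -0.1039-0.1454i, 2.6099+4.6221i, 5.9940-3.4446i]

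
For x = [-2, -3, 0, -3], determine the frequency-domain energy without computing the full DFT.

Parseval: Σ|x[n]|² = (1/N)Σ|X[k]|², so Σ|X[k]|² = N·Σ|x[n]|² = 4·22.0000

Σ|X[k]|² = N·Σ|x[n]|² = 4·22.0000 = 88.0000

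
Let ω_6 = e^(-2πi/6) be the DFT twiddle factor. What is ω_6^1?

ω_6^1 = e^(-2πi·1/6)
= cos(-2π·1/6) + i·sin(-2π·1/6)
= cos(-2π/6) + i·sin(-2π/6)

ω_6^1 = cos(-2π/6) + i·sin(-2π/6) = 0.5000-0.8660i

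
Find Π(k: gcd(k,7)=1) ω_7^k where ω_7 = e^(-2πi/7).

The primitive 7th roots of unity are ω_7^k for k coprime to 7: k ∈ {1, 2, 3, 4, 5, 6}
Their product equals the constant term of the cyclotomic polynomial Φ_7(x) up to sign.
For n ≥ 3, the product of all primitive nth roots of unity is 1. (For n=1 it is 1; for n=2 it is -1.)

1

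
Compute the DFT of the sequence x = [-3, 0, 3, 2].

X[k] = Σ(n=0 to 3) x[n] · ω_4^(nk)
where ω_4 = e^(-2πi/4)

Computing each X[k]:
X[0] = 2
X[1] = -6+2i
X[2] = -2
X[3] = -6-2i

X = [2, -6+2i, -2, -6-2i]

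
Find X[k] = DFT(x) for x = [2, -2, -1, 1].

X[k] = Σ(n=0 to 3) x[n] · ω_4^(nk)
where ω_4 = e^(-2πi/4)

Computing each X[k]:
X[0] = 0
X[1] = 3+3i
X[2] = 2
X[3] = 3-3i

X = [0, 3+3i, 2, 3-3i]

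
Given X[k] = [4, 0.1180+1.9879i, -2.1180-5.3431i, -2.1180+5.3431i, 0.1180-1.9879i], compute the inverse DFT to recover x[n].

x[n] = (1/5) Σ(k=0 to 4) X[k] · e^(2πikn/5)

Computing each x[n]:
x[0] = 0
x[1] = 2
x[2] = -2
x[3] = 3
x[4] = 1

x = [0, 2, -2, 3, 1]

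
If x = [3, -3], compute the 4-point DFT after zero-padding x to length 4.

Original 2-point DFT: [0, 6]
Zero-padded 4-point DFT provides frequency interpolation.

DFT_4([x, 0, ...]) = [0, 3+3i, 6, 3-3i]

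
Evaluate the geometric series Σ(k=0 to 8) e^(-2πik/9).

Sum of all nth roots of unity equals 0 for n > 1 (geometric series with r ≠ 1).

0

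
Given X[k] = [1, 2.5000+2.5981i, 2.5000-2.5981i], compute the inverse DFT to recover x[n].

x[n] = (1/3) Σ(k=0 to 2) X[k] · e^(2πikn/3)

Computing each x[n]:
x[0] = 2
x[1] = -2
x[2] = 1

x = [2, -2, 1]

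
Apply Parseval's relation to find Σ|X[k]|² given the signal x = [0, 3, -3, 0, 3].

Parseval: Σ|x[n]|² = (1/N)Σ|X[k]|², so Σ|X[k]|² = N·Σ|x[n]|² = 5·27.0000

Σ|X[k]|² = N·Σ|x[n]|² = 5·27.0000 = 135.0000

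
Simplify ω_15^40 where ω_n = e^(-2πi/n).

Since ω_15^15 = 1, powers reduce modulo 15.
40 mod 15 = 10
So ω_15^40 = ω_15^10 = e^(-2πi·10/15)

ω_15^40 = ω_15^10 = -0.5000+0.8660i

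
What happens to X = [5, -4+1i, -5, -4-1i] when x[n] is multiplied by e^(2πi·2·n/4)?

Modulation property: DFT(ω_4^(-2n)·x[n]) = X[(k-2) mod 4], so circularly shift X by 2 positions.

X[k-2] = [-5, -4-1i, 5, -4+1i]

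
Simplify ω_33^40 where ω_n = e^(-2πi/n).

Since ω_33^33 = 1, powers reduce modulo 33.
40 mod 33 = 7
So ω_33^40 = ω_33^7 = e^(-2πi·7/33)

ω_33^40 = ω_33^7 = 0.2358-0.9718i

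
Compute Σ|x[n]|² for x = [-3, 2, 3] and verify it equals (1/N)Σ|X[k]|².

Time domain:
Σ|x[n]|² = |-3|² + |2|² + |3|² = 22.0000

Frequency domain:
(1/3)Σ|X[k]|² = (1/3)(|2|² + |-5.5000+0.8660i|² + |-5.5000-0.8660i|²) = (1/3)·66.0000 = 22.0000

Both sides agree, confirming Parseval's theorem.

Σ|x[n]|² = (1/N)Σ|X[k]|² = 22.0000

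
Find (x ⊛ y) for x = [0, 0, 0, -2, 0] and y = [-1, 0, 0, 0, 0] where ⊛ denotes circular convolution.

(x ⊛ y)[n] = Σ(m=0 to 4) x[m] · y[(n-m) mod 5]

Computing each output sample:
(x ⊛ y)[0] = 0
(x ⊛ y)[1] = 0
(x ⊛ y)[2] = 0
(x ⊛ y)[3] = 2
(x ⊛ y)[4] = 0

x ⊛ y = [0, 0, 0, 2, 0]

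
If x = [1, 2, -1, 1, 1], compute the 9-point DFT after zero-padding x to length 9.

Original 5-point DFT: [4, 1.9271+0.2245i, -1.4271-2.4899i, -1.4271+2.4899i, 1.9271-0.2245i]
Zero-padded 9-point DFT provides frequency interpolation.

DFT_9([x, 0, ...]) = [4, 0.9187-1.5088i, 2.5530-0.1188i, 1.0000-3.4641i, -1.9718-1.2080i, -1.9718+1.2080i, 1.0000+3.4641i, 2.5530+0.1188i, 0.9187+1.5088i]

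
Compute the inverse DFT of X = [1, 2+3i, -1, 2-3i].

x[n] = (1/4) Σ(k=0 to 3) X[k] · e^(2πikn/4)

Computing each x[n]:
x[0] = 1
x[1] = -1
x[2] = -1
x[3] = 2

x = [1, -1, -1, 2]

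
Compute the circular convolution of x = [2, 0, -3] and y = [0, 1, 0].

(x ⊛ y)[n] = Σ(m=0 to 2) x[m] · y[(n-m) mod 3]

Computing each output sample:
(x ⊛ y)[0] = -3
(x ⊛ y)[1] = 2
(x ⊛ y)[2] = 0

x ⊛ y = [-3, 2, 0]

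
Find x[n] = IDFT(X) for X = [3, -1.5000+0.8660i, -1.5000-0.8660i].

x[n] = (1/3) Σ(k=0 to 2) X[k] · e^(2πikn/3)

Computing each x[n]:
x[0] = 0
x[1] = 1
x[2] = 2

x = [0, 1, 2]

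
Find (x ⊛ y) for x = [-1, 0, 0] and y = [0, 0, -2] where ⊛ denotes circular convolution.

(x ⊛ y)[n] = Σ(m=0 to 2) x[m] · y[(n-m) mod 3]

Computing each output sample:
(x ⊛ y)[0] = 0
(x ⊛ y)[1] = 0
(x ⊛ y)[2] = 2

x ⊛ y = [0, 0, 2]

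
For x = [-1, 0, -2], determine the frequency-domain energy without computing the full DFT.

Parseval: Σ|x[n]|² = (1/N)Σ|X[k]|², so Σ|X[k]|² = N·Σ|x[n]|² = 3·5.0000

Σ|X[k]|² = N·Σ|x[n]|² = 3·5.0000 = 15.0000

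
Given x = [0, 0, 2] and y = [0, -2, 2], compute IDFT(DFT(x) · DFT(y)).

(x ⊛ y)[n] = Σ(m=0 to 2) x[m] · y[(n-m) mod 3]

Computing each output sample:
(x ⊛ y)[0] = -4
(x ⊛ y)[1] = 4
(x ⊛ y)[2] = 0

x ⊛ y = [-4, 4, 0]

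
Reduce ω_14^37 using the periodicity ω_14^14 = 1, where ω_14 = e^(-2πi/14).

Since ω_14^14 = 1, powers reduce modulo 14.
37 mod 14 = 9
So ω_14^37 = ω_14^9 = e^(-2πi·9/14)

ω_14^37 = ω_14^9 = -0.6235+0.7818i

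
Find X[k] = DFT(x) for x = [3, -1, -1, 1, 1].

X[k] = Σ(n=0 to 4) x[n] · ω_5^(nk)
where ω_5 = e^(-2πi/5)

Computing each X[k]:
X[0] = 3
X[1] = 3.0000+3.0777i
X[2] = 3.0000-0.7265i
X[3] = 3.0000+0.7265i
X[4] = 3.0000-3.0777i

X = [3, 3.0000+3.0777i, 3.0000-0.7265i, 3.0000+0.7265i, 3.0000-3.0777i]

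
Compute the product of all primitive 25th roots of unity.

The primitive 25th roots of unity are ω_25^k for k coprime to 25: k ∈ {1, 2, 3, 4, 6, 7, 8, 9, 11, 12, 13, 14, 16, 17, 18, 19, 21, 22, 23, 24}
Their product equals the constant term of the cyclotomic polynomial Φ_25(x) up to sign.
For n ≥ 3, the product of all primitive nth roots of unity is 1. (For n=1 it is 1; for n=2 it is -1.)

1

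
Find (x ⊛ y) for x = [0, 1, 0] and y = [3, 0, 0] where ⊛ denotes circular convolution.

(x ⊛ y)[n] = Σ(m=0 to 2) x[m] · y[(n-m) mod 3]

Computing each output sample:
(x ⊛ y)[0] = 0
(x ⊛ y)[1] = 3
(x ⊛ y)[2] = 0

x ⊛ y = [0, 3, 0]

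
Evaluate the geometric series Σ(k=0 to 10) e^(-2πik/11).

Sum of all nth roots of unity equals 0 for n > 1 (geometric series with r ≠ 1).

0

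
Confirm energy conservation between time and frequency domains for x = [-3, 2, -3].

Time domain:
Σ|x[n]|² = |-3|² + |2|² + |-3|² = 22.0000

Frequency domain:
(1/3)Σ|X[k]|² = (1/3)(|-4|² + |-2.5000-4.3301i|² + |-2.5000+4.3301i|²) = (1/3)·66.0000 = 22.0000

Both sides agree, confirming Parseval's theorem.

Σ|x[n]|² = (1/N)Σ|X[k]|² = 22.0000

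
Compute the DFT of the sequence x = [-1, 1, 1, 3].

X[k] = Σ(n=0 to 3) x[n] · ω_4^(nk)
where ω_4 = e^(-2πi/4)

Computing each X[k]:
X[0] = 4
X[1] = -2+2i
X[2] = -4
X[3] = -2-2i

X = [4, -2+2i, -4, -2-2i]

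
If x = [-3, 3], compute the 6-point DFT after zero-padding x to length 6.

Original 2-point DFT: [0, -6]
Zero-padded 6-point DFT provides frequency interpolation.

DFT_6([x, 0, ...]) = [0, -1.5000-2.5981i, -4.5000-2.5981i, -6, -4.5000+2.5981i, -1.5000+2.5981i]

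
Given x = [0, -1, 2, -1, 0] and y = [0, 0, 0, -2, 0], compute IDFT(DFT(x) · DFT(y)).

(x ⊛ y)[n] = Σ(m=0 to 4) x[m] · y[(n-m) mod 5]

Computing each output sample:
(x ⊛ y)[0] = -4
(x ⊛ y)[1] = 2
(x ⊛ y)[2] = 0
(x ⊛ y)[3] = 0
(x ⊛ y)[4] = 2

x ⊛ y = [-4, 2, 0, 0, 2]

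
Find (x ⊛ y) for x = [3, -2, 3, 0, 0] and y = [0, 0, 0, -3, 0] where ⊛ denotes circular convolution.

(x ⊛ y)[n] = Σ(m=0 to 4) x[m] · y[(n-m) mod 5]

Computing each output sample:
(x ⊛ y)[0] = -9
(x ⊛ y)[1] = 0
(x ⊛ y)[2] = 0
(x ⊛ y)[3] = -9
(x ⊛ y)[4] = 6

x ⊛ y = [-9, 0, 0, -9, 6]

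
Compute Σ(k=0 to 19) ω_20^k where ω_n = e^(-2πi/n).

Sum of all nth roots of unity equals 0 for n > 1 (geometric series with r ≠ 1).

0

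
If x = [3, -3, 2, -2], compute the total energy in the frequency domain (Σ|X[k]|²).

Parseval: Σ|x[n]|² = (1/N)Σ|X[k]|², so Σ|X[k]|² = N·Σ|x[n]|² = 4·26.0000

Σ|X[k]|² = N·Σ|x[n]|² = 4·26.0000 = 104.0000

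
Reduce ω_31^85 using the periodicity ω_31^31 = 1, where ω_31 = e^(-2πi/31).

Since ω_31^31 = 1, powers reduce modulo 31.
85 mod 31 = 23
So ω_31^85 = ω_31^23 = e^(-2πi·23/31)

ω_31^85 = ω_31^23 = -0.0506+0.9987i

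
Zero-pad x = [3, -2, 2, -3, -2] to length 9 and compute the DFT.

Original 5-point DFT: [-2, 2.5729-2.9389i, 5.9271+4.7553i, 5.9271-4.7553i, 2.5729+2.9389i]
Zero-padded 9-point DFT provides frequency interpolation.

DFT_9([x, 0, ...]) = [-2, 5.1946+2.5981i, 0.7412-2.5981i, 1.0000+5.1962i, 7.5642+2.5981i, 7.5642-2.5981i, 1.0000-5.1962i, 0.7412+2.5981i, 5.1946-2.5981i]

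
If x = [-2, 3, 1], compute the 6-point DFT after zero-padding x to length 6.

Original 3-point DFT: [2, -4.0000-1.7321i, -4.0000+1.7321i]
Zero-padded 6-point DFT provides frequency interpolation.

DFT_6([x, 0, ...]) = [2, -1.0000-3.4641i, -4.0000-1.7321i, -4, -4.0000+1.7321i, -1.0000+3.4641i]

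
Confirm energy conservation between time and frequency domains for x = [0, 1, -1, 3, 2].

Time domain:
Σ|x[n]|² = |0|² + |1|² + |-1|² + |3|² + |2|² = 15.0000

Frequency domain:
(1/5)Σ|X[k]|² = (1/5)(|5|² + |-0.6910+3.3022i|² + |-1.8090-3.2164i|² + |-1.8090+3.2164i|² + |-0.6910-3.3022i|²) = (1/5)·75.0000 = 15.0000

Both sides agree, confirming Parseval's theorem.

Σ|x[n]|² = (1/N)Σ|X[k]|² = 15.0000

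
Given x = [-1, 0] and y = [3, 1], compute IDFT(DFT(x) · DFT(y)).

(x ⊛ y)[n] = Σ(m=0 to 1) x[m] · y[(n-m) mod 2]

Computing each output sample:
(x ⊛ y)[0] = -3
(x ⊛ y)[1] = -1

x ⊛ y = [-3, -1]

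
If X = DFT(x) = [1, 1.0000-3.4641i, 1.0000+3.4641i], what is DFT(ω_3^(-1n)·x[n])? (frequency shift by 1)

Modulation property: DFT(ω_3^(-1n)·x[n]) = X[(k-1) mod 3], so circularly shift X by 1 positions.

X[k-1] = [1.0000+3.4641i, 1, 1.0000-3.4641i]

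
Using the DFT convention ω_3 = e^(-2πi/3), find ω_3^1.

ω_3^1 = e^(-2πi·1/3)
= cos(-2π·1/3) + i·sin(-2π·1/3)
= cos(-2π/3) + i·sin(-2π/3)

ω_3^1 = cos(-2π/3) + i·sin(-2π/3) = -0.5000-0.8660i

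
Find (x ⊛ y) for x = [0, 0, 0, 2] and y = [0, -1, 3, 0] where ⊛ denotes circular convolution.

(x ⊛ y)[n] = Σ(m=0 to 3) x[m] · y[(n-m) mod 4]

Computing each output sample:
(x ⊛ y)[0] = -2
(x ⊛ y)[1] = 6
(x ⊛ y)[2] = 0
(x ⊛ y)[3] = 0

x ⊛ y = [-2, 6, 0, 0]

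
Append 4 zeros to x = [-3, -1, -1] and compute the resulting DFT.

Original 3-point DFT: [-5, -2, -2]
Zero-padded 7-point DFT provides frequency interpolation.

DFT_7([x, 0, ...]) = [-5, -3.4010+1.7568i, -1.8765+0.5410i, -2.7225-0.3479i, -2.7225+0.3479i, -1.8765-0.5410i, -3.4010-1.7568i]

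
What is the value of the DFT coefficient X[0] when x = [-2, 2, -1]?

X[0] = Σ(n=0 to 2) x[n] · ω_3^0 = Σ x[n]
= (-2) + (2) + (-1)

X[0] = -1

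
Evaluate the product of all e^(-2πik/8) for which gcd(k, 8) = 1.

The primitive 8th roots of unity are ω_8^k for k coprime to 8: k ∈ {1, 3, 5, 7}
Their product equals the constant term of the cyclotomic polynomial Φ_8(x) up to sign.
For n ≥ 3, the product of all primitive nth roots of unity is 1. (For n=1 it is 1; for n=2 it is -1.)

1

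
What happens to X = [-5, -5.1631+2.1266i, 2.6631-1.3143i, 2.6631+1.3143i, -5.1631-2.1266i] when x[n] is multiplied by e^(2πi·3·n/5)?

Modulation property: DFT(ω_5^(-3n)·x[n]) = X[(k-3) mod 5], so circularly shift X by 3 positions.

X[k-3] = [2.6631-1.3143i, 2.6631+1.3143i, -5.1631-2.1266i, -5, -5.1631+2.1266i]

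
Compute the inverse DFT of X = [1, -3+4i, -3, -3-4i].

x[n] = (1/4) Σ(k=0 to 3) X[k] · e^(2πikn/4)

Computing each x[n]:
x[0] = -2
x[1] = -1
x[2] = 1
x[3] = 3

x = [-2, -1, 1, 3]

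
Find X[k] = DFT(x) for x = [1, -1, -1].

X[k] = Σ(n=0 to 2) x[n] · ω_3^(nk)
where ω_3 = e^(-2πi/3)

Computing each X[k]:
X[0] = -1
X[1] = 2
X[2] = 2

X = [-1, 2, 2]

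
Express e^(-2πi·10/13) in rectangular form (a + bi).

ω_13^10 = e^(-2πi·10/13)
= cos(-2π·10/13) + i·sin(-2π·10/13)
= cos(-20π/13) + i·sin(-20π/13)

ω_13^10 = cos(-20π/13) + i·sin(-20π/13) = 0.1205+0.9927i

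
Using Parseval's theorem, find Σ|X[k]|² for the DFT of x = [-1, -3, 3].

Parseval: Σ|x[n]|² = (1/N)Σ|X[k]|², so Σ|X[k]|² = N·Σ|x[n]|² = 3·19.0000

Σ|X[k]|² = N·Σ|x[n]|² = 3·19.0000 = 57.0000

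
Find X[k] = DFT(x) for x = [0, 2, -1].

X[k] = Σ(n=0 to 2) x[n] · ω_3^(nk)
where ω_3 = e^(-2πi/3)

Computing each X[k]:
X[0] = 1
X[1] = -0.5000-2.5981i
X[2] = -0.5000+2.5981i

X = [1, -0.5000-2.5981i, -0.5000+2.5981i]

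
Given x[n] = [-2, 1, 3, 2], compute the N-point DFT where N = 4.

X[k] = Σ(n=0 to 3) x[n] · ω_4^(nk)
where ω_4 = e^(-2πi/4)

Computing each X[k]:
X[0] = 4
X[1] = -5+1i
X[2] = -2
X[3] = -5-1i

X = [4, -5+1i, -2, -5-1i]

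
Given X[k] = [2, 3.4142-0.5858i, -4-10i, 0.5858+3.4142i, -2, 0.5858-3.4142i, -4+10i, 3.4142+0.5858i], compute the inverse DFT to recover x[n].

x[n] = (1/8) Σ(k=0 to 7) X[k] · e^(2πikn/8)

Computing each x[n]:
x[0] = 0
x[1] = 3
x[2] = 2
x[3] = -3
x[4] = -2
x[5] = 3
x[6] = 0
x[7] = -1

x = [0, 3, 2, -3, -2, 3, 0, -1]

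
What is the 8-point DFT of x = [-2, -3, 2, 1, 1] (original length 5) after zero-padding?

Original 5-point DFT: [-1, -5.0451+3.2164i, 0.5451+3.3022i, 0.5451-3.3022i, -5.0451-3.2164i]
Zero-padded 8-point DFT provides frequency interpolation.

DFT_8([x, 0, ...]) = [-1, -5.8284-0.5858i, -3+4i, -0.1716+3.4142i, 3, -0.1716-3.4142i, -3-4i, -5.8284+0.5858i]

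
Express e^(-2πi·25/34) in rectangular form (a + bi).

ω_34^25 = e^(-2πi·25/34)
= cos(-2π·25/34) + i·sin(-2π·25/34)
= cos(-50π/34) + i·sin(-50π/34)

ω_34^25 = cos(-50π/34) + i·sin(-50π/34) = -0.0923+0.9957i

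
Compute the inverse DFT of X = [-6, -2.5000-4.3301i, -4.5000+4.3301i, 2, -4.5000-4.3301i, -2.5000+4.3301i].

x[n] = (1/6) Σ(k=0 to 5) X[k] · e^(2πikn/6)

Computing each x[n]:
x[0] = -3
x[1] = -1
x[2] = 3
x[3] = -2
x[4] = -2
x[5] = -1

x = [-3, -1, 3, -2, -2, -1]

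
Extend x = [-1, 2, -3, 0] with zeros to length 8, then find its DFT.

Original 4-point DFT: [-2, 2-2i, -6, 2+2i]
Zero-padded 8-point DFT provides frequency interpolation.

DFT_8([x, 0, ...]) = [-2, 0.4142+1.5858i, 2-2i, -2.4142-4.4142i, -6, -2.4142+4.4142i, 2+2i, 0.4142-1.5858i]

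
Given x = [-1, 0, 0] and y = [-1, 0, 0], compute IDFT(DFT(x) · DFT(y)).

(x ⊛ y)[n] = Σ(m=0 to 2) x[m] · y[(n-m) mod 3]

Computing each output sample:
(x ⊛ y)[0] = 1
(x ⊛ y)[1] = 0
(x ⊛ y)[2] = 0

x ⊛ y = [1, 0, 0]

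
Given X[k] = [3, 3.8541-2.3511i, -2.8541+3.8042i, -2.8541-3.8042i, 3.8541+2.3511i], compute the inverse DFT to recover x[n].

x[n] = (1/5) Σ(k=0 to 4) X[k] · e^(2πikn/5)

Computing each x[n]:
x[0] = 1
x[1] = 2
x[2] = 1
x[3] = -3
x[4] = 2

x = [1, 2, 1, -3, 2]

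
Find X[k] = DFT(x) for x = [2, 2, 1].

X[k] = Σ(n=0 to 2) x[n] · ω_3^(nk)
where ω_3 = e^(-2πi/3)

Computing each X[k]:
X[0] = 5
X[1] = 0.5000-0.8660i
X[2] = 0.5000+0.8660i

X = [5, 0.5000-0.8660i, 0.5000+0.8660i]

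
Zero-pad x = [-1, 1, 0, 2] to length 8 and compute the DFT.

Original 4-point DFT: [2, -1+1i, -4, -1-1i]
Zero-padded 8-point DFT provides frequency interpolation.

DFT_8([x, 0, ...]) = [2, -1.7071-2.1213i, -1+1i, -0.2929-2.1213i, -4, -0.2929+2.1213i, -1-1i, -1.7071+2.1213i]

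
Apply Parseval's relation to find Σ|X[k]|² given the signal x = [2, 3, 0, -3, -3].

Parseval: Σ|x[n]|² = (1/N)Σ|X[k]|², so Σ|X[k]|² = N·Σ|x[n]|² = 5·31.0000

Σ|X[k]|² = N·Σ|x[n]|² = 5·31.0000 = 155.0000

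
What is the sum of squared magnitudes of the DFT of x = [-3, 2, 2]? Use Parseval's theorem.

Parseval: Σ|x[n]|² = (1/N)Σ|X[k]|², so Σ|X[k]|² = N·Σ|x[n]|² = 3·17.0000

Σ|X[k]|² = N·Σ|x[n]|² = 3·17.0000 = 51.0000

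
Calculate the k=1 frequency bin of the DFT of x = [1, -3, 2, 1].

X[1] = Σ(n=0 to 3) x[n] · ω_4^(1n) where ω_4 = e^(-2πi/4)
= (1)·ω_4^0 + (-3)·ω_4^1 + (2)·ω_4^2 + (1)·ω_4^3

X[1] = -1+4i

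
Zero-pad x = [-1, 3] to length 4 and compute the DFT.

Original 2-point DFT: [2, -4]
Zero-padded 4-point DFT provides frequency interpolation.

DFT_4([x, 0, ...]) = [2, -1-3i, -4, -1+3i]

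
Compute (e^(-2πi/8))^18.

Since ω_8^8 = 1, powers reduce modulo 8.
18 mod 8 = 2
So ω_8^18 = ω_8^2 = e^(-2πi·2/8)

ω_8^18 = ω_8^2 = -1i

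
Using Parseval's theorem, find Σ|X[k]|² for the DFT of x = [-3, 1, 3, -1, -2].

Parseval: Σ|x[n]|² = (1/N)Σ|X[k]|², so Σ|X[k]|² = N·Σ|x[n]|² = 5·24.0000

Σ|X[k]|² = N·Σ|x[n]|² = 5·24.0000 = 120.0000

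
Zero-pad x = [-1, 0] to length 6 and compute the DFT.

Original 2-point DFT: [-1, -1]
Zero-padded 6-point DFT provides frequency interpolation.

DFT_6([x, 0, ...]) = [-1, -1, -1, -1, -1, -1]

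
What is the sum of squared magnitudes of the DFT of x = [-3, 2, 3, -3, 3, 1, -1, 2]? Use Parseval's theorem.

Parseval: Σ|x[n]|² = (1/N)Σ|X[k]|², so Σ|X[k]|² = N·Σ|x[n]|² = 8·46.0000

Σ|X[k]|² = N·Σ|x[n]|² = 8·46.0000 = 368.0000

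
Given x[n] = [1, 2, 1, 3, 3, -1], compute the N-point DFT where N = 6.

X[k] = Σ(n=0 to 5) x[n] · ω_6^(nk)
where ω_6 = e^(-2πi/6)

Computing each X[k]:
X[0] = 9
X[1] = -3.5000-0.8660i
X[2] = 1.5000-4.3301i
X[3] = 1
X[4] = 1.5000+4.3301i
X[5] = -3.5000+0.8660i

X = [9, -3.5000-0.8660i, 1.5000-4.3301i, 1, 1.5000+4.3301i, -3.5000+0.8660i]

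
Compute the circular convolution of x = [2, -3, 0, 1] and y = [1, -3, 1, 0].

(x ⊛ y)[n] = Σ(m=0 to 3) x[m] · y[(n-m) mod 4]

Computing each output sample:
(x ⊛ y)[0] = -1
(x ⊛ y)[1] = -8
(x ⊛ y)[2] = 11
(x ⊛ y)[3] = -2

x ⊛ y = [-1, -8, 11, -2]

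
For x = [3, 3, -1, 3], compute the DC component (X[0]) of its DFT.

X[0] = Σ(n=0 to 3) x[n] · ω_4^0 = Σ x[n]
= (3) + (3) + (-1) + (3)

X[0] = 8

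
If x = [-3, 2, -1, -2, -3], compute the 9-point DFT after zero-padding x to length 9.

Original 5-point DFT: [-7, -0.8820-5.3431i, -3.1180-1.9879i, -3.1180+1.9879i, -0.8820+5.3431i]
Zero-padded 9-point DFT provides frequency interpolation.

DFT_9([x, 0, ...]) = [-7, 2.1775+2.4573i, -3.0111-5.2880i, -4, -5.1664-2.5492i, -5.1664+2.5492i, -4, -3.0111+5.2880i, 2.1775-2.4573i]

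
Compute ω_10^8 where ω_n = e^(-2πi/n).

ω_10^8 = e^(-2πi·8/10)
= cos(-2π·8/10) + i·sin(-2π·8/10)
= cos(-16π/10) + i·sin(-16π/10)

ω_10^8 = cos(-16π/10) + i·sin(-16π/10) = 0.3090+0.9511i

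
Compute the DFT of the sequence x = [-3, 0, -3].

X[k] = Σ(n=0 to 2) x[n] · ω_3^(nk)
where ω_3 = e^(-2πi/3)

Computing each X[k]:
X[0] = -6
X[1] = -1.5000-2.5981i
X[2] = -1.5000+2.5981i

X = [-6, -1.5000-2.5981i, -1.5000+2.5981i]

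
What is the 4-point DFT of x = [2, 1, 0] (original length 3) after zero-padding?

Original 3-point DFT: [3, 1.5000-0.8660i, 1.5000+0.8660i]
Zero-padded 4-point DFT provides frequency interpolation.

DFT_4([x, 0, ...]) = [3, 2-1i, 1, 2+1i]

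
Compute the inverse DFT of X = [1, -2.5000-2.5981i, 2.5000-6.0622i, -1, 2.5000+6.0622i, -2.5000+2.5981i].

x[n] = (1/6) Σ(k=0 to 5) X[k] · e^(2πikn/6)

Computing each x[n]:
x[0] = 0
x[1] = 2
x[2] = -1
x[3] = 2
x[4] = 1
x[5] = -3

x = [0, 2, -1, 2, 1, -3]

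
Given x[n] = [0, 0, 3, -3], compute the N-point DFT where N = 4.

X[k] = Σ(n=0 to 3) x[n] · ω_4^(nk)
where ω_4 = e^(-2πi/4)

Computing each X[k]:
X[0] = 0
X[1] = -3-3i
X[2] = 6
X[3] = -3+3i

X = [0, -3-3i, 6, -3+3i]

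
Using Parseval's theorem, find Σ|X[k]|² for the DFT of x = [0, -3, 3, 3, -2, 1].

Parseval: Σ|x[n]|² = (1/N)Σ|X[k]|², so Σ|X[k]|² = N·Σ|x[n]|² = 6·32.0000

Σ|X[k]|² = N·Σ|x[n]|² = 6·32.0000 = 192.0000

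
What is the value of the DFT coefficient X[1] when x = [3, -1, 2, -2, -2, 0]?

X[1] = Σ(n=0 to 5) x[n] · ω_6^(1n) where ω_6 = e^(-2πi/6)
= (3)·ω_6^0 + (-1)·ω_6^1 + (2)·ω_6^2 + (-2)·ω_6^3 + (-2)·ω_6^4 + (0)·ω_6^5

X[1] = 4.5000-2.5981i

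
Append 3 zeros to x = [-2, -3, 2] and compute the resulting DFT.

Original 3-point DFT: [-3, -1.5000+4.3301i, -1.5000-4.3301i]
Zero-padded 6-point DFT provides frequency interpolation.

DFT_6([x, 0, ...]) = [-3, -4.5000+0.8660i, -1.5000+4.3301i, 3, -1.5000-4.3301i, -4.5000-0.8660i]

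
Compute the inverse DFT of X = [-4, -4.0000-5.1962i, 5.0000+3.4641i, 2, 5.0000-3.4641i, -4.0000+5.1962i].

x[n] = (1/6) Σ(k=0 to 5) X[k] · e^(2πikn/6)

Computing each x[n]:
x[0] = 0
x[1] = -2
x[2] = 2
x[3] = 2
x[4] = -3
x[5] = -3

x = [0, -2, 2, 2, -3, -3]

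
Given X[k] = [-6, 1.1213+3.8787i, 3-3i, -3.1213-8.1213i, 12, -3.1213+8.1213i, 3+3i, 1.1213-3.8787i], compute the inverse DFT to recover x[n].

x[n] = (1/8) Σ(k=0 to 7) X[k] · e^(2πikn/8)

Computing each x[n]:
x[0] = 1
x[1] = 0
x[2] = -3
x[3] = -3
x[4] = 2
x[5] = -3
x[6] = 3
x[7] = -3

x = [1, 0, -3, -3, 2, -3, 3, -3]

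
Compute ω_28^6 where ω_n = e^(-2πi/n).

ω_28^6 = e^(-2πi·6/28)
= cos(-2π·6/28) + i·sin(-2π·6/28)
= cos(-12π/28) + i·sin(-12π/28)

ω_28^6 = cos(-12π/28) + i·sin(-12π/28) = 0.2225-0.9749i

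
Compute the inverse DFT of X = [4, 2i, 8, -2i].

x[n] = (1/4) Σ(k=0 to 3) X[k] · e^(2πikn/4)

Computing each x[n]:
x[0] = 3
x[1] = -2
x[2] = 3
x[3] = 0

x = [3, -2, 3, 0]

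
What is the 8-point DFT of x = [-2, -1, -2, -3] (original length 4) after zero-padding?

Original 4-point DFT: [-8, -2i, 0, 2i]
Zero-padded 8-point DFT provides frequency interpolation.

DFT_8([x, 0, ...]) = [-8, -0.5858+4.8284i, -2i, -3.4142+0.8284i, 0, -3.4142-0.8284i, 2i, -0.5858-4.8284i]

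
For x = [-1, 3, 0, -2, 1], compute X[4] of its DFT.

X[4] = Σ(n=0 to 4) x[n] · ω_5^(4n) where ω_5 = e^(-2πi/5)
= (-1)·ω_5^0 + (3)·ω_5^4 + (0)·ω_5^8 + (-2)·ω_5^12 + (1)·ω_5^16

X[4] = 1.8541+3.0777i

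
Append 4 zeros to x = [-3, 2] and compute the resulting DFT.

Original 2-point DFT: [-1, -5]
Zero-padded 6-point DFT provides frequency interpolation.

DFT_6([x, 0, ...]) = [-1, -2.0000-1.7321i, -4.0000-1.7321i, -5, -4.0000+1.7321i, -2.0000+1.7321i]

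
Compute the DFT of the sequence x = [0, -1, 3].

X[k] = Σ(n=0 to 2) x[n] · ω_3^(nk)
where ω_3 = e^(-2πi/3)

Computing each X[k]:
X[0] = 2
X[1] = -1.0000+3.4641i
X[2] = -1.0000-3.4641i

X = [2, -1.0000+3.4641i, -1.0000-3.4641i]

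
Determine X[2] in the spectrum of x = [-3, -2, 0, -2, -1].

X[2] = Σ(n=0 to 4) x[n] · ω_5^(2n) where ω_5 = e^(-2πi/5)
= (-3)·ω_5^0 + (-2)·ω_5^2 + (0)·ω_5^4 + (-2)·ω_5^6 + (-1)·ω_5^8

X[2] = -1.1910+2.4899i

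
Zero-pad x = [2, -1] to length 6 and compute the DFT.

Original 2-point DFT: [1, 3]
Zero-padded 6-point DFT provides frequency interpolation.

DFT_6([x, 0, ...]) = [1, 1.5000+0.8660i, 2.5000+0.8660i, 3, 2.5000-0.8660i, 1.5000-0.8660i]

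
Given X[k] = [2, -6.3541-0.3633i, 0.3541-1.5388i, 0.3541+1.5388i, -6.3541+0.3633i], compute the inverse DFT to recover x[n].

x[n] = (1/5) Σ(k=0 to 4) X[k] · e^(2πikn/5)

Computing each x[n]:
x[0] = -2
x[1] = 0
x[2] = 2
x[3] = 3
x[4] = -1

x = [-2, 0, 2, 3, -1]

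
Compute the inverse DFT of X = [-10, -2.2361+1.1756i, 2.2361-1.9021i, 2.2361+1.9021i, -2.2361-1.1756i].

x[n] = (1/5) Σ(k=0 to 4) X[k] · e^(2πikn/5)

Computing each x[n]:
x[0] = -2
x[1] = -3
x[2] = -2
x[3] = 0
x[4] = -3

x = [-2, -3, -2, 0, -3]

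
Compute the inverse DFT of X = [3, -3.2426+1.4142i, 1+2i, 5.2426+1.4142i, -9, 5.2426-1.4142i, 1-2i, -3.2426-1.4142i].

x[n] = (1/8) Σ(k=0 to 7) X[k] · e^(2πikn/8)

Computing each x[n]:
x[0] = 0
x[1] = -1
x[2] = -1
x[3] = 3
x[4] = -1
x[5] = 3
x[6] = -1
x[7] = 1

x = [0, -1, -1, 3, -1, 3, -1, 1]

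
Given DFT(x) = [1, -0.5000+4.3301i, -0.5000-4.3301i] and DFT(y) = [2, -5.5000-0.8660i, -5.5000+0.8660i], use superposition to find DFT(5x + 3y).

By linearity: DFT(5x + 3y) = 5·DFT(x) + 3·DFT(y)
= 5·[1, -0.5000+4.3301i, -0.5000-4.3301i] + 3·[2, -5.5000-0.8660i, -5.5000+0.8660i]

Computing element-wise:
Z[0] = 5·(1) + 3·(2) = 11
Z[1] = 5·(-0.5000+4.3301i) + 3·(-5.5000-0.8660i) = -19.0000+19.0525i
Z[2] = 5·(-0.5000-4.3301i) + 3·(-5.5000+0.8660i) = -19.0000-19.0525i

DFT(5x + 3y) = 5·X + 3·Y = [11, -19.0000+19.0525i, -19.0000-19.0525i]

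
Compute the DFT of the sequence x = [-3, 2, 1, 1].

X[k] = Σ(n=0 to 3) x[n] · ω_4^(nk)
where ω_4 = e^(-2πi/4)

Computing each X[k]:
X[0] = 1
X[1] = -4-1i
X[2] = -5
X[3] = -4+1i

X = [1, -4-1i, -5, -4+1i]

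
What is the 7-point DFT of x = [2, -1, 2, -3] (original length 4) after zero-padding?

Original 4-point DFT: [0, -2i, 8, 2i]
Zero-padded 7-point DFT provides frequency interpolation.

DFT_7([x, 0, ...]) = [0, 3.6344+0.1336i, -1.4499-0.5028i, 4.8155+4.9223i, 4.8155-4.9223i, -1.4499+0.5028i, 3.6344-0.1336i]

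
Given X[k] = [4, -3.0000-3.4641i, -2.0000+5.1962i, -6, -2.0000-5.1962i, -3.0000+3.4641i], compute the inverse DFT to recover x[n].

x[n] = (1/6) Σ(k=0 to 5) X[k] · e^(2πikn/6)

Computing each x[n]:
x[0] = -2
x[1] = 1
x[2] = 3
x[3] = 2
x[4] = -2
x[5] = 2

x = [-2, 1, 3, 2, -2, 2]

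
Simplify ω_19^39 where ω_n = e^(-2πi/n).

Since ω_19^19 = 1, powers reduce modulo 19.
39 mod 19 = 1
So ω_19^39 = ω_19^1 = e^(-2πi·1/19)

ω_19^39 = ω_19^1 = 0.9458-0.3247i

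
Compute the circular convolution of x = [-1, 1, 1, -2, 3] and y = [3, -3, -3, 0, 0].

(x ⊛ y)[n] = Σ(m=0 to 4) x[m] · y[(n-m) mod 5]

Computing each output sample:
(x ⊛ y)[0] = -6
(x ⊛ y)[1] = -3
(x ⊛ y)[2] = 3
(x ⊛ y)[3] = -12
(x ⊛ y)[4] = 12

x ⊛ y = [-6, -3, 3, -12, 12]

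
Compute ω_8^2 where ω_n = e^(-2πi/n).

ω_8^2 = e^(-2πi·2/8)
= cos(-2π·2/8) + i·sin(-2π·2/8)
= cos(-4π/8) + i·sin(-4π/8)

ω_8^2 = cos(-4π/8) + i·sin(-4π/8) = -1i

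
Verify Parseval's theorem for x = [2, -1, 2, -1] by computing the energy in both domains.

Time domain:
Σ|x[n]|² = |2|² + |-1|² + |2|² + |-1|² = 10.0000

Frequency domain:
(1/4)Σ|X[k]|² = (1/4)(|2|² + |0|² + |6|² + |0|²) = (1/4)·40.0000 = 10.0000

Both sides agree, confirming Parseval's theorem.

Σ|x[n]|² = (1/N)Σ|X[k]|² = 10.0000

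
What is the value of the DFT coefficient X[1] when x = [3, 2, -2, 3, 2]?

X[1] = Σ(n=0 to 4) x[n] · ω_5^(1n) where ω_5 = e^(-2πi/5)
= (3)·ω_5^0 + (2)·ω_5^1 + (-2)·ω_5^2 + (3)·ω_5^3 + (2)·ω_5^4

X[1] = 3.4271+2.9389i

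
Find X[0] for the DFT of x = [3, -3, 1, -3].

X[0] = Σ(n=0 to 3) x[n] · ω_4^0 = Σ x[n]
= (3) + (-3) + (1) + (-3)

X[0] = -2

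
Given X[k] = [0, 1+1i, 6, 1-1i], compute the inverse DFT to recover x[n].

x[n] = (1/4) Σ(k=0 to 3) X[k] · e^(2πikn/4)

Computing each x[n]:
x[0] = 2
x[1] = -2
x[2] = 1
x[3] = -1

x = [2, -2, 1, -1]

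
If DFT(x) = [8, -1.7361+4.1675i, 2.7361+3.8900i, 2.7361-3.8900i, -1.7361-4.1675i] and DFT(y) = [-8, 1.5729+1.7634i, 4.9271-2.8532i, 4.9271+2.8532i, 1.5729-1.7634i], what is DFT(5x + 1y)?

By linearity: DFT(5x + 1y) = 5·DFT(x) + 1·DFT(y)
= 5·[8, -1.7361+4.1675i, 2.7361+3.8900i, 2.7361-3.8900i, -1.7361-4.1675i] + 1·[-8, 1.5729+1.7634i, 4.9271-2.8532i, 4.9271+2.8532i, 1.5729-1.7634i]

Computing element-wise:
Z[0] = 5·(8) + 1·(-8) = 32
Z[1] = 5·(-1.7361+4.1675i) + 1·(1.5729+1.7634i) = -7.1076+22.6009i
Z[2] = 5·(2.7361+3.8900i) + 1·(4.9271-2.8532i) = 18.6076+16.5968i
Z[3] = 5·(2.7361-3.8900i) + 1·(4.9271+2.8532i) = 18.6076-16.5968i
Z[4] = 5·(-1.7361-4.1675i) + 1·(1.5729-1.7634i) = -7.1076-22.6009i

DFT(5x + 1y) = 5·X + 1·Y = [32, -7.1076+22.6009i, 18.6076+16.5968i, 18.6076-16.5968i, -7.1076-22.6009i]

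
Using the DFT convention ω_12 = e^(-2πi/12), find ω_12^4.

ω_12^4 = e^(-2πi·4/12)
= cos(-2π·4/12) + i·sin(-2π·4/12)
= cos(-8π/12) + i·sin(-8π/12)

ω_12^4 = cos(-8π/12) + i·sin(-8π/12) = -0.5000-0.8660i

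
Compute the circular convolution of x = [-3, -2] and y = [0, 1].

(x ⊛ y)[n] = Σ(m=0 to 1) x[m] · y[(n-m) mod 2]

Computing each output sample:
(x ⊛ y)[0] = -2
(x ⊛ y)[1] = -3

x ⊛ y = [-2, -3]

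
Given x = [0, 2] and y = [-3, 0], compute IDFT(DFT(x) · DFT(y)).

(x ⊛ y)[n] = Σ(m=0 to 1) x[m] · y[(n-m) mod 2]

Computing each output sample:
(x ⊛ y)[0] = 0
(x ⊛ y)[1] = -6

x ⊛ y = [0, -6]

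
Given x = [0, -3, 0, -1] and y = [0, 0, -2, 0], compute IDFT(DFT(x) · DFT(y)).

(x ⊛ y)[n] = Σ(m=0 to 3) x[m] · y[(n-m) mod 4]

Computing each output sample:
(x ⊛ y)[0] = 0
(x ⊛ y)[1] = 2
(x ⊛ y)[2] = 0
(x ⊛ y)[3] = 6

x ⊛ y = [0, 2, 0, 6]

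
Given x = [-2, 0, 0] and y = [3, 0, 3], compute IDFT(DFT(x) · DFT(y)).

(x ⊛ y)[n] = Σ(m=0 to 2) x[m] · y[(n-m) mod 3]

Computing each output sample:
(x ⊛ y)[0] = -6
(x ⊛ y)[1] = 0
(x ⊛ y)[2] = -6

x ⊛ y = [-6, 0, -6]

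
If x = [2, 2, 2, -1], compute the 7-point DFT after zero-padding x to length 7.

Original 4-point DFT: [5, -3i, 3, 3i]
Zero-padded 7-point DFT provides frequency interpolation.

DFT_7([x, 0, ...]) = [5, 3.7029-3.0796i, -0.8705-1.8639i, 1.6676+1.6708i, 1.6676-1.6708i, -0.8705+1.8639i, 3.7029+3.0796i]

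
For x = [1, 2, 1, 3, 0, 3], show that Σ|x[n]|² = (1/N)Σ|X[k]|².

Time domain:
Σ|x[n]|² = |1|² + |2|² + |1|² + |3|² + |0|² + |3|² = 24.0000

Frequency domain:
(1/6)Σ|X[k]|² = (1/6)(|10|² + |0|² + |1.0000+1.7321i|² + |-6|² + |1.0000-1.7321i|² + |0|²) = (1/6)·144.0000 = 24.0000

Both sides agree, confirming Parseval's theorem.

Σ|x[n]|² = (1/N)Σ|X[k]|² = 24.0000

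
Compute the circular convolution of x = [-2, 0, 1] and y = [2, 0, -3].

(x ⊛ y)[n] = Σ(m=0 to 2) x[m] · y[(n-m) mod 3]

Computing each output sample:
(x ⊛ y)[0] = -4
(x ⊛ y)[1] = -3
(x ⊛ y)[2] = 8

x ⊛ y = [-4, -3, 8]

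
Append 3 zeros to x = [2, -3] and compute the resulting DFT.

Original 2-point DFT: [-1, 5]
Zero-padded 5-point DFT provides frequency interpolation.

DFT_5([x, 0, ...]) = [-1, 1.0729+2.8532i, 4.4271+1.7634i, 4.4271-1.7634i, 1.0729-2.8532i]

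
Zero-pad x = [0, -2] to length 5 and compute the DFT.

Original 2-point DFT: [-2, 2]
Zero-padded 5-point DFT provides frequency interpolation.

DFT_5([x, 0, ...]) = [-2, -0.6180+1.9021i, 1.6180+1.1756i, 1.6180-1.1756i, -0.6180-1.9021i]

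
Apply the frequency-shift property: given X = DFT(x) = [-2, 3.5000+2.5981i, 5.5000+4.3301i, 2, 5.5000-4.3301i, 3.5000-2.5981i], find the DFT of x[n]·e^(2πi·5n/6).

Modulation property: DFT(ω_6^(-5n)·x[n]) = X[(k-5) mod 6], so circularly shift X by 5 positions.

X[k-5] = [3.5000+2.5981i, 5.5000+4.3301i, 2, 5.5000-4.3301i, 3.5000-2.5981i, -2]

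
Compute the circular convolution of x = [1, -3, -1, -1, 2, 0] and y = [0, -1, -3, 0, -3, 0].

(x ⊛ y)[n] = Σ(m=0 to 5) x[m] · y[(n-m) mod 6]

Computing each output sample:
(x ⊛ y)[0] = -3
(x ⊛ y)[1] = 2
(x ⊛ y)[2] = -6
(x ⊛ y)[3] = 10
(x ⊛ y)[4] = 1
(x ⊛ y)[5] = 10

x ⊛ y = [-3, 2, -6, 10, 1, 10]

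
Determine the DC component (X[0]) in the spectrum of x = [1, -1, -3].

X[0] = Σ(n=0 to 2) x[n] · ω_3^0 = Σ x[n]
= (1) + (-1) + (-3)

X[0] = -3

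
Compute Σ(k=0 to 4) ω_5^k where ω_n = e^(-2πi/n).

Sum of all nth roots of unity equals 0 for n > 1 (geometric series with r ≠ 1).

0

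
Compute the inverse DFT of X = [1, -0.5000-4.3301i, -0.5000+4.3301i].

x[n] = (1/3) Σ(k=0 to 2) X[k] · e^(2πikn/3)

Computing each x[n]:
x[0] = 0
x[1] = 3
x[2] = -2

x = [0, 3, -2]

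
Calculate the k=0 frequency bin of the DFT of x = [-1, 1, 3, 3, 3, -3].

X[0] = Σ(n=0 to 5) x[n] · ω_6^0 = Σ x[n]
= (-1) + (1) + (3) + (3) + (3) + (-3)

X[0] = 6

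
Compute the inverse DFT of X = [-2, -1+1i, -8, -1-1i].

x[n] = (1/4) Σ(k=0 to 3) X[k] · e^(2πikn/4)

Computing each x[n]:
x[0] = -3
x[1] = 1
x[2] = -2
x[3] = 2

x = [-3, 1, -2, 2]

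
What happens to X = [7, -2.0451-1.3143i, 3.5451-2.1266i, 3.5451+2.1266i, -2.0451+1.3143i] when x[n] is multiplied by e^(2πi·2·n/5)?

Modulation property: DFT(ω_5^(-2n)·x[n]) = X[(k-2) mod 5], so circularly shift X by 2 positions.

X[k-2] = [3.5451+2.1266i, -2.0451+1.3143i, 7, -2.0451-1.3143i, 3.5451-2.1266i]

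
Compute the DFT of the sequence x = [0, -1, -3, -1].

X[k] = Σ(n=0 to 3) x[n] · ω_4^(nk)
where ω_4 = e^(-2πi/4)

Computing each X[k]:
X[0] = -5
X[1] = 3
X[2] = -1
X[3] = 3

X = [-5, 3, -1, 3]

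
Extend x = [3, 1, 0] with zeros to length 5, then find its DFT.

Original 3-point DFT: [4, 2.5000-0.8660i, 2.5000+0.8660i]
Zero-padded 5-point DFT provides frequency interpolation.

DFT_5([x, 0, ...]) = [4, 3.3090-0.9511i, 2.1910-0.5878i, 2.1910+0.5878i, 3.3090+0.9511i]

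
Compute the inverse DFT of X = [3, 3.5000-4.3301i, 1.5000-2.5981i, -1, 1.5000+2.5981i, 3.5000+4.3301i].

x[n] = (1/6) Σ(k=0 to 5) X[k] · e^(2πikn/6)

Computing each x[n]:
x[0] = 2
x[1] = 3
x[2] = 0
x[3] = 0
x[4] = -1
x[5] = -1

x = [2, 3, 0, 0, -1, -1]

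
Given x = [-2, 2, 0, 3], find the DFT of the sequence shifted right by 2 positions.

Time shift by 2: X_shifted[k] = ω_4^(2k) · X[k]
Shifted x = [0, 3, -2, 2]

DFT(x[n-2]) = [3, 2-1i, -7, 2+1i]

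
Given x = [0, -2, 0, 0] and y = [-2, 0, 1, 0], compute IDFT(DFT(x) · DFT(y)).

(x ⊛ y)[n] = Σ(m=0 to 3) x[m] · y[(n-m) mod 4]

Computing each output sample:
(x ⊛ y)[0] = 0
(x ⊛ y)[1] = 4
(x ⊛ y)[2] = 0
(x ⊛ y)[3] = -2

x ⊛ y = [0, 4, 0, -2]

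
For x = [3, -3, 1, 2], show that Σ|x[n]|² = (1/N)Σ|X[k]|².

Time domain:
Σ|x[n]|² = |3|² + |-3|² + |1|² + |2|² = 23.0000

Frequency domain:
(1/4)Σ|X[k]|² = (1/4)(|3|² + |2+5i|² + |5|² + |2-5i|²) = (1/4)·92.0000 = 23.0000

Both sides agree, confirming Parseval's theorem.

Σ|x[n]|² = (1/N)Σ|X[k]|² = 23.0000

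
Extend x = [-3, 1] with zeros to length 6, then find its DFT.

Original 2-point DFT: [-2, -4]
Zero-padded 6-point DFT provides frequency interpolation.

DFT_6([x, 0, ...]) = [-2, -2.5000-0.8660i, -3.5000-0.8660i, -4, -3.5000+0.8660i, -2.5000+0.8660i]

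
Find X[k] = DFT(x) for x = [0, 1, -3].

X[k] = Σ(n=0 to 2) x[n] · ω_3^(nk)
where ω_3 = e^(-2πi/3)

Computing each X[k]:
X[0] = -2
X[1] = 1.0000-3.4641i
X[2] = 1.0000+3.4641i

X = [-2, 1.0000-3.4641i, 1.0000+3.4641i]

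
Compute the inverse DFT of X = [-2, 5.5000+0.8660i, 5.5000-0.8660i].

x[n] = (1/3) Σ(k=0 to 2) X[k] · e^(2πikn/3)

Computing each x[n]:
x[0] = 3
x[1] = -3
x[2] = -2

x = [3, -3, -2]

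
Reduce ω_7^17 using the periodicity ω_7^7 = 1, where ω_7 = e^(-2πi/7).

Since ω_7^7 = 1, powers reduce modulo 7.
17 mod 7 = 3
So ω_7^17 = ω_7^3 = e^(-2πi·3/7)

ω_7^17 = ω_7^3 = -0.9010-0.4339i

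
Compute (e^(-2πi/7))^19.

Since ω_7^7 = 1, powers reduce modulo 7.
19 mod 7 = 5
So ω_7^19 = ω_7^5 = e^(-2πi·5/7)

ω_7^19 = ω_7^5 = -0.2225+0.9749i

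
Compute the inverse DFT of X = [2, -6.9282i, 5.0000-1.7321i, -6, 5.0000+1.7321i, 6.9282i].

x[n] = (1/6) Σ(k=0 to 5) X[k] · e^(2πikn/6)

Computing each x[n]:
x[0] = 1
x[1] = 3
x[2] = 0
x[3] = 3
x[4] = -3
x[5] = -2

x = [1, 3, 0, 3, -3, -2]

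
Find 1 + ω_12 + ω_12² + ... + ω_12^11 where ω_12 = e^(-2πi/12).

Sum of all nth roots of unity equals 0 for n > 1 (geometric series with r ≠ 1).

0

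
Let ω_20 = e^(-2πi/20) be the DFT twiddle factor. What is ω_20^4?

ω_20^4 = e^(-2πi·4/20)
= cos(-2π·4/20) + i·sin(-2π·4/20)
= cos(-8π/20) + i·sin(-8π/20)

ω_20^4 = cos(-8π/20) + i·sin(-8π/20) = 0.3090-0.9511i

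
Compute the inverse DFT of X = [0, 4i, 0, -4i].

x[n] = (1/4) Σ(k=0 to 3) X[k] · e^(2πikn/4)

Computing each x[n]:
x[0] = 0
x[1] = -2
x[2] = 0
x[3] = 2

x = [0, -2, 0, 2]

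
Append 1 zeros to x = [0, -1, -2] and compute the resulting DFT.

Original 3-point DFT: [-3, 1.5000-0.8660i, 1.5000+0.8660i]
Zero-padded 4-point DFT provides frequency interpolation.

DFT_4([x, 0, ...]) = [-3, 2+1i, -1, 2-1i]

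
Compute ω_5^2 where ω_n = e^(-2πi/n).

ω_5^2 = e^(-2πi·2/5)
= cos(-2π·2/5) + i·sin(-2π·2/5)
= cos(-4π/5) + i·sin(-4π/5)

ω_5^2 = cos(-4π/5) + i·sin(-4π/5) = -0.8090-0.5878i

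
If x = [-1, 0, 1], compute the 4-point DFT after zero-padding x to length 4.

Original 3-point DFT: [0, -1.5000+0.8660i, -1.5000-0.8660i]
Zero-padded 4-point DFT provides frequency interpolation.

DFT_4([x, 0, ...]) = [0, -2, 0, -2]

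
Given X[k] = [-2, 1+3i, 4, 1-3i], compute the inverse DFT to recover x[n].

x[n] = (1/4) Σ(k=0 to 3) X[k] · e^(2πikn/4)

Computing each x[n]:
x[0] = 1
x[1] = -3
x[2] = 0
x[3] = 0

x = [1, -3, 0, 0]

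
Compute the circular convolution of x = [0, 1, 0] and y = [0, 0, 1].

(x ⊛ y)[n] = Σ(m=0 to 2) x[m] · y[(n-m) mod 3]

Computing each output sample:
(x ⊛ y)[0] = 1
(x ⊛ y)[1] = 0
(x ⊛ y)[2] = 0

x ⊛ y = [1, 0, 0]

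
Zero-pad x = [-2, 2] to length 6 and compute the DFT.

Original 2-point DFT: [0, -4]
Zero-padded 6-point DFT provides frequency interpolation.

DFT_6([x, 0, ...]) = [0, -1.0000-1.7321i, -3.0000-1.7321i, -4, -3.0000+1.7321i, -1.0000+1.7321i]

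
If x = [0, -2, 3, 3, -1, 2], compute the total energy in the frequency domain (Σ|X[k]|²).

Parseval: Σ|x[n]|² = (1/N)Σ|X[k]|², so Σ|X[k]|² = N·Σ|x[n]|² = 6·27.0000

Σ|X[k]|² = N·Σ|x[n]|² = 6·27.0000 = 162.0000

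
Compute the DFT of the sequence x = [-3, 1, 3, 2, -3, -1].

X[k] = Σ(n=0 to 5) x[n] · ω_6^(nk)
where ω_6 = e^(-2πi/6)

Computing each X[k]:
X[0] = -1
X[1] = -5.0000-6.9282i
X[2] = -1.0000+3.4641i
X[3] = -5
X[4] = -1.0000-3.4641i
X[5] = -5.0000+6.9282i

X = [-1, -5.0000-6.9282i, -1.0000+3.4641i, -5, -1.0000-3.4641i, -5.0000+6.9282i]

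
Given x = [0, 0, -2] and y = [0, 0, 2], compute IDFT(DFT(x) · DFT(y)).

(x ⊛ y)[n] = Σ(m=0 to 2) x[m] · y[(n-m) mod 3]

Computing each output sample:
(x ⊛ y)[0] = 0
(x ⊛ y)[1] = -4
(x ⊛ y)[2] = 0

x ⊛ y = [0, -4, 0]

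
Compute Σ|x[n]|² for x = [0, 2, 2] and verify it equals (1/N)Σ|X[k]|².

Time domain:
Σ|x[n]|² = |0|² + |2|² + |2|² = 8.0000

Frequency domain:
(1/3)Σ|X[k]|² = (1/3)(|4|² + |-2|² + |-2|²) = (1/3)·24.0000 = 8.0000

Both sides agree, confirming Parseval's theorem.

Σ|x[n]|² = (1/N)Σ|X[k]|² = 8.0000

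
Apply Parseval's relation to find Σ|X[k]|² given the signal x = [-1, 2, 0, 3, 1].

Parseval: Σ|x[n]|² = (1/N)Σ|X[k]|², so Σ|X[k]|² = N·Σ|x[n]|² = 5·15.0000

Σ|X[k]|² = N·Σ|x[n]|² = 5·15.0000 = 75.0000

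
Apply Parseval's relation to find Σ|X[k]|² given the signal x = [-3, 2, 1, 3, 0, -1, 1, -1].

Parseval: Σ|x[n]|² = (1/N)Σ|X[k]|², so Σ|X[k]|² = N·Σ|x[n]|² = 8·26.0000

Σ|X[k]|² = N·Σ|x[n]|² = 8·26.0000 = 208.0000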